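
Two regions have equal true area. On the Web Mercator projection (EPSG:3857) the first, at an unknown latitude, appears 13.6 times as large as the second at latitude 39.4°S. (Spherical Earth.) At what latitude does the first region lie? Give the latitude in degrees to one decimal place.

On Mercator, (apparent₁)/(apparent₂) = sec²φ₁ / sec²φ₂ when true areas are equal.
cos²φ₂ / cos²φ₁ = 13.6  ⇒  cos φ₁ = cos 39.4° / √13.6 = 0.7727/3.688 = 0.2095.
φ₁ = arccos(0.2095) ≈ 77.9°.

77.9°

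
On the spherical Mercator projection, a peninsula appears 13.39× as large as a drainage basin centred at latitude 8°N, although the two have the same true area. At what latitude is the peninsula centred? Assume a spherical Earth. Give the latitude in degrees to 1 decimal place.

Mercator areal scale is sec²φ, so apparent-area ratio = sec²φ₁ / sec²φ₂ = cos²φ₂ / cos²φ₁.
cos²φ₂ / cos²φ₁ = 13.39  ⇒  cos φ₁ = cos 8° / √13.39 = 0.9903/3.659 = 0.2706.
φ₁ = arccos(0.2706) ≈ 74.3°.

74.3°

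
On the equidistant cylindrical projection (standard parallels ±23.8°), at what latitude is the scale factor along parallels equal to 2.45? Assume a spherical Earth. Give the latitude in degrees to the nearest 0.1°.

With standard parallel φ₀ = 23.8°, the equirectangular projection gives x = Rλ cos φ₀, y = Rφ, so h = 1 and k = cos 23.8° / cos φ.
k = cos φ₀ / cos φ = 2.45  ⇒  cos φ = cos 23.8° / 2.45 = 0.3735.
φ = arccos(0.3735) ≈ 68.1°.

68.1°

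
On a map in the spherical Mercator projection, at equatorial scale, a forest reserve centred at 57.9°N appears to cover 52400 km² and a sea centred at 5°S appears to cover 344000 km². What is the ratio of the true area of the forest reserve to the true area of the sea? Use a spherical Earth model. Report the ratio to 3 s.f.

Since Mercator area scale is 1/cos²φ, the true area equals the apparent area multiplied by cos²φ.
True area of forest reserve: 52400 × cos²(57.9°) = 52400 × 0.2824 = 14800 km².
True area of sea: 344000 × cos²(5°) = 344000 × 0.9924 = 341400 km².
Ratio = 14800 / 341400 ≈ 0.0433.

0.0433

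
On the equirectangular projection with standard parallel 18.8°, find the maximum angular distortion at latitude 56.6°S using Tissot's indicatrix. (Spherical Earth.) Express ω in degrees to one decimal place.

In the equirectangular projection with standard parallel φ₀ = 18.8° (x = Rλ cos φ₀, y = Rφ), meridians are true-scale (h = 1) and the parallel scale is k = cos φ₀ / cos φ.
At 56.6°: h = 1.000, k = 1.720; principal scales a = 1.720, b = 1.000.
sin(ω/2) = (a − b)/(a + b) = 0.7197/2.720 = 0.2646, so ω = 2 arcsin(0.2646) ≈ 30.7°.

30.7°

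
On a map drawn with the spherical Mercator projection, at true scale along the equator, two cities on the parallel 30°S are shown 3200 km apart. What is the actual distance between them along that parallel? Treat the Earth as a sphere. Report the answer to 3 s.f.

For Mercator, h = k = sec φ (a conformal cylindrical projection has a single point scale, 1/cos φ).
Along the parallel at 30°, map distances are exaggerated by k = sec 30° = 1.155.
True distance = 3200 / 1.155 = 3200 × cos 30° ≈ 2770 km.

2770 km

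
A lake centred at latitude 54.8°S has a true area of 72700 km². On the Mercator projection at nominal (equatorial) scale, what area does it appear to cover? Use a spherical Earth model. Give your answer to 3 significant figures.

The Mercator projection is conformal; its linear scale factor is the same in every direction and equals sec φ = 1/cos φ.
Areal scale = k² = sec²φ = 1/cos²(54.8°) = 1/0.5764² = 3.010.
Apparent area = 72700 × 3.010 ≈ 219000 km².

219000 km²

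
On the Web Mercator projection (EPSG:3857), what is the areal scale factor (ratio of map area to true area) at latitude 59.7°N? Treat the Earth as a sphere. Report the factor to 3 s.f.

3.93

The Mercator projection is conformal; its linear scale factor is the same in every direction and equals sec φ = 1/cos φ.
Areal scale = k² = sec²φ = 1/cos²(59.7°) = 1/0.5045² = 3.929.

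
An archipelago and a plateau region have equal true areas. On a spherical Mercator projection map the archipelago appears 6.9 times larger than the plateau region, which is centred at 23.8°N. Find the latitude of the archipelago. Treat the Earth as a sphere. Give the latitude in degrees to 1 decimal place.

Mercator areal scale is sec²φ, so apparent-area ratio = sec²φ₁ / sec²φ₂ = cos²φ₂ / cos²φ₁.
cos²φ₂ / cos²φ₁ = 6.9  ⇒  cos φ₁ = cos 23.8° / √6.9 = 0.9150/2.627 = 0.3483.
φ₁ = arccos(0.3483) ≈ 69.6°.

69.6°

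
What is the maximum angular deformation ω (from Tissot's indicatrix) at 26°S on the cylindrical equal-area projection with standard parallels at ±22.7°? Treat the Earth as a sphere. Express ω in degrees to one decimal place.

3.0°

Cylindrical equal-area (φ₀ = 22.7°): h = cos φ / cos 22.7° along meridians, k = cos 22.7° / cos φ along parallels; h·k = 1.
At 26°: h = 0.9743, k = 1.026; principal scales a = 1.026, b = 0.9743.
sin(ω/2) = (a − b)/(a + b) = 0.05216/2.001 = 0.02607, so ω = 2 arcsin(0.02607) ≈ 3.0°.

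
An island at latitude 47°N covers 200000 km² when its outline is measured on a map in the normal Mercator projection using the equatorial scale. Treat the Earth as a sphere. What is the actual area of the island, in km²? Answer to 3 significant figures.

For Mercator, h = k = sec φ (a conformal cylindrical projection has a single point scale, 1/cos φ).
Areal scale = k² = sec²φ = 1/cos²(47°) = 1/0.6820² = 2.150.
True area = apparent / (areal scale) = 200000 / 2.150 ≈ 93000 km².

93000 km²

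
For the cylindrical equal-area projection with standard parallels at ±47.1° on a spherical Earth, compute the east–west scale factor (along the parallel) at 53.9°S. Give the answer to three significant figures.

1.16

A cylindrical equal-area projection with standard parallel φ₀ has meridian scale h = cos φ / cos φ₀ and parallel scale k = cos φ₀ / cos φ (so areas are preserved, h·k = 1).
k = cos 47.1° / cos 53.9° = 0.6807/0.5892 = 1.155.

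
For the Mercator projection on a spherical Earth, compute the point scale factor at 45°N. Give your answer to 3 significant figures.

1.41

The Mercator projection is conformal; its linear scale factor is the same in every direction and equals sec φ = 1/cos φ.
k = 1/cos 45° = 1/0.7071 = 1.414.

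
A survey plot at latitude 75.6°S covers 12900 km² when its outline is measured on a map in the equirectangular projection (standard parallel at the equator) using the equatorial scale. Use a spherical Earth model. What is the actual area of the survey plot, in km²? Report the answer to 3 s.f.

3210 km²

For the equirectangular projection with φ₀ = 0 (plate carrée), h = 1 along meridians and k = sec φ along parallels.
Areal scale = h·k = 1 × sec φ; at 75.6°, h = 1.000, k = 4.021, so h·k = 4.021.
True area = apparent / (areal scale) = 12900 / 4.021 ≈ 3210 km².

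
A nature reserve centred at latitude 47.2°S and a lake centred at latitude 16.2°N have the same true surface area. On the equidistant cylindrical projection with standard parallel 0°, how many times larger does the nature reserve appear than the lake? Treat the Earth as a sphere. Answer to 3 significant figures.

Plate carrée maps x = Rλ, y = Rφ. The meridian scale is h = 1 and the parallel scale is k = 1/cos φ = sec φ.
Areal scale at 47.2°: h·k = 1.000 × 1.472 = 1.472.
Areal scale at 16.2°: h·k = 1.000 × 1.041 = 1.041.
Ratio = 1.472/1.041 ≈ 1.41.

1.41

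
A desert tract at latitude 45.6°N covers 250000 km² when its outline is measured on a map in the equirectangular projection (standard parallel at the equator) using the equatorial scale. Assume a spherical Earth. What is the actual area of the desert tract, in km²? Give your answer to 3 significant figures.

In the plate carrée (x = Rλ, y = Rφ), meridians are true-scale (h = 1) and parallels are stretched by k = sec φ.
Areal scale = h·k = 1 × sec φ; at 45.6°, h = 1.000, k = 1.429, so h·k = 1.429.
True area = apparent / (areal scale) = 250000 / 1.429 ≈ 175000 km².

175000 km²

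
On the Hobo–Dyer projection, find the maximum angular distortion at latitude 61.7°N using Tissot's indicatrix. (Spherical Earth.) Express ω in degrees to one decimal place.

56.6°

The Hobo–Dyer projection is cylindrical equal-area with φ₀ = 37.5°. A cylindrical equal-area projection with standard parallel φ₀ has meridian scale h = cos φ / cos φ₀ and parallel scale k = cos φ₀ / cos φ (so areas are preserved, h·k = 1).
At 61.7°: h = 0.5976, k = 1.673; principal scales a = 1.673, b = 0.5976.
sin(ω/2) = (a − b)/(a + b) = 1.076/2.271 = 0.4737, so ω = 2 arcsin(0.4737) ≈ 56.6°.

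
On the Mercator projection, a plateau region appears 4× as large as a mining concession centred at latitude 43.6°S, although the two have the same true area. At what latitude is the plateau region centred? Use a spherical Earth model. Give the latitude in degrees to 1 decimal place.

68.8°

Mercator areal scale is sec²φ, so apparent-area ratio = sec²φ₁ / sec²φ₂ = cos²φ₂ / cos²φ₁.
cos²φ₂ / cos²φ₁ = 4  ⇒  cos φ₁ = cos 43.6° / √4 = 0.7242/2.000 = 0.3621.
φ₁ = arccos(0.3621) ≈ 68.8°.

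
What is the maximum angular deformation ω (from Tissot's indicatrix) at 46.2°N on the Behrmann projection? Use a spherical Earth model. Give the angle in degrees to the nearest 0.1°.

The Behrmann projection is cylindrical equal-area with φ₀ = 30°. A cylindrical equal-area projection with standard parallel φ₀ has meridian scale h = cos φ / cos φ₀ and parallel scale k = cos φ₀ / cos φ (so areas are preserved, h·k = 1).
At 46.2°: h = 0.7992, k = 1.251; principal scales a = 1.251, b = 0.7992.
sin(ω/2) = (a − b)/(a + b) = 0.4520/2.050 = 0.2204, so ω = 2 arcsin(0.2204) ≈ 25.5°.

25.5°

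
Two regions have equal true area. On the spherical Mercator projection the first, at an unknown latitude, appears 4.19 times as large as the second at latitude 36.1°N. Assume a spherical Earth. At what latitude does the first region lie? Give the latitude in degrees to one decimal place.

66.8°

On Mercator, (apparent₁)/(apparent₂) = sec²φ₁ / sec²φ₂ when true areas are equal.
cos²φ₂ / cos²φ₁ = 4.19  ⇒  cos φ₁ = cos 36.1° / √4.19 = 0.8080/2.047 = 0.3947.
φ₁ = arccos(0.3947) ≈ 66.8°.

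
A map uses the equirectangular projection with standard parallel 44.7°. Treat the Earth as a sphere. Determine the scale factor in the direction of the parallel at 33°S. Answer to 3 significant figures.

0.848

In the equirectangular projection with standard parallel φ₀ = 44.7° (x = Rλ cos φ₀, y = Rφ), meridians are true-scale (h = 1) and the parallel scale is k = cos φ₀ / cos φ.
k = cos 44.7° / cos 33° = 0.7108/0.8387 = 0.8475.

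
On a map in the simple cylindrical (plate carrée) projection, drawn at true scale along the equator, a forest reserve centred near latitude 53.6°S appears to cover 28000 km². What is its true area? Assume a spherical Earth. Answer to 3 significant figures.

For the equirectangular projection with φ₀ = 0 (plate carrée), h = 1 along meridians and k = sec φ along parallels.
Areal scale = h·k = 1 × sec φ; at 53.6°, h = 1.000, k = 1.685, so h·k = 1.685.
True area = apparent / (areal scale) = 28000 / 1.685 ≈ 16600 km².

16600 km²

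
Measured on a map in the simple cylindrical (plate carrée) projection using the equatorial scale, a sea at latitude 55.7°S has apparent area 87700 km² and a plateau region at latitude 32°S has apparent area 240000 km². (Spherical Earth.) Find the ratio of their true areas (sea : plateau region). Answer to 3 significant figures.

On the plate carrée, areal scale = h·k = 1 × sec φ, so true area = apparent × cos φ.
True area of sea: 87700 × cos(55.7°) = 87700 × 0.5635 = 49420 km².
True area of plateau region: 240000 × cos(32°) = 240000 × 0.8480 = 203500 km².
Ratio = 49420 / 203500 ≈ 0.243.

0.243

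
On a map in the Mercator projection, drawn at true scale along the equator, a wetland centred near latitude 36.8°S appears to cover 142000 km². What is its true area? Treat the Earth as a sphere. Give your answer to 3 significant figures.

91000 km²

For Mercator, h = k = sec φ (a conformal cylindrical projection has a single point scale, 1/cos φ).
Areal scale = k² = sec²φ = 1/cos²(36.8°) = 1/0.8007² = 1.560.
True area = apparent / (areal scale) = 142000 / 1.560 ≈ 91000 km².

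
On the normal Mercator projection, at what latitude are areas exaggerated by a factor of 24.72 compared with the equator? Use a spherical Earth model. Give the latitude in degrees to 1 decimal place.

Mercator areal scale is sec²φ.
sec²φ = 24.72  ⇒  cos²φ = 0.04045  ⇒  cos φ = 0.2011.
φ = arccos(0.2011) ≈ 78.4°.

78.4°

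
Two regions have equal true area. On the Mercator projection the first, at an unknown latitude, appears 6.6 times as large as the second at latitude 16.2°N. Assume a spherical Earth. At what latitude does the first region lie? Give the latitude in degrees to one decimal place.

On Mercator, (apparent₁)/(apparent₂) = sec²φ₁ / sec²φ₂ when true areas are equal.
cos²φ₂ / cos²φ₁ = 6.6  ⇒  cos φ₁ = cos 16.2° / √6.6 = 0.9603/2.569 = 0.3738.
φ₁ = arccos(0.3738) ≈ 68.1°.

68.1°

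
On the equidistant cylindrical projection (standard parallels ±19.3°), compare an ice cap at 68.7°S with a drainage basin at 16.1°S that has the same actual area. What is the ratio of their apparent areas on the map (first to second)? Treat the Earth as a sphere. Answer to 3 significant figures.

In the equirectangular projection with standard parallel φ₀ = 19.3° (x = Rλ cos φ₀, y = Rφ), meridians are true-scale (h = 1) and the parallel scale is k = cos φ₀ / cos φ.
Areal scale at 68.7°: h·k = 1.000 × 2.598 = 2.598.
Areal scale at 16.1°: h·k = 1.000 × 0.9823 = 0.9823.
Ratio = 2.598/0.9823 ≈ 2.64.

2.64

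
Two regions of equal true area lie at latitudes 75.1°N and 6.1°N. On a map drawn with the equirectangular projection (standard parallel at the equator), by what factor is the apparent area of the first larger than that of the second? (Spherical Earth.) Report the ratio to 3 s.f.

In the plate carrée (x = Rλ, y = Rφ), meridians are true-scale (h = 1) and parallels are stretched by k = sec φ.
Areal scale at 75.1°: h·k = 1.000 × 3.889 = 3.889.
Areal scale at 6.1°: h·k = 1.000 × 1.006 = 1.006.
Ratio = 3.889/1.006 ≈ 3.87.

3.87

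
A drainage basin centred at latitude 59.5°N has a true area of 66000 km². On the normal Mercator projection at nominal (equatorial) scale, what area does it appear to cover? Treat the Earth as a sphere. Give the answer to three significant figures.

Mercator is conformal, so the point scale is isotropic: h = k = sec φ = 1/cos φ.
Areal scale = k² = sec²φ = 1/cos²(59.5°) = 1/0.5075² = 3.882.
Apparent area = 66000 × 3.882 ≈ 256000 km².

256000 km²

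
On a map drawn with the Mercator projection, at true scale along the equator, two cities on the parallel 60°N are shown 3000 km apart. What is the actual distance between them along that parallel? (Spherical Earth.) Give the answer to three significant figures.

The Mercator projection is conformal; its linear scale factor is the same in every direction and equals sec φ = 1/cos φ.
Along the parallel at 60°, map distances are exaggerated by k = sec 60° = 2.000.
True distance = 3000 / 2.000 = 3000 × cos 60° ≈ 1500 km.

1500 km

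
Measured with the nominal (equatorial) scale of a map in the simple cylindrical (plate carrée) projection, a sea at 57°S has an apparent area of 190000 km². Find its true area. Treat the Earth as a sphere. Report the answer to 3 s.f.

103000 km²

In the plate carrée (x = Rλ, y = Rφ), meridians are true-scale (h = 1) and parallels are stretched by k = sec φ.
Areal scale = h·k = 1 × sec φ; at 57°, h = 1.000, k = 1.836, so h·k = 1.836.
True area = apparent / (areal scale) = 190000 / 1.836 ≈ 103000 km².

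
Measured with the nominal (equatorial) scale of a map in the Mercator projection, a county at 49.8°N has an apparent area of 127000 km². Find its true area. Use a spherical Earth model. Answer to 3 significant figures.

Mercator is conformal, so the point scale is isotropic: h = k = sec φ = 1/cos φ.
Areal scale = k² = sec²φ = 1/cos²(49.8°) = 1/0.6455² = 2.400.
True area = apparent / (areal scale) = 127000 / 2.400 ≈ 52900 km².

52900 km²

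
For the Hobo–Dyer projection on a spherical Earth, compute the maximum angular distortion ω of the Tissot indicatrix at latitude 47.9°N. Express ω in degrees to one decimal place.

Hobo–Dyer is a cylindrical equal-area projection with standard parallels at ±37.5°. For cylindrical equal-area with standard parallel φ₀, h = cos φ / cos φ₀ and k = cos φ₀ / cos φ, so h·k = 1.
At 47.9°: h = 0.8451, k = 1.183; principal scales a = 1.183, b = 0.8451.
sin(ω/2) = (a − b)/(a + b) = 0.3383/2.028 = 0.1668, so ω = 2 arcsin(0.1668) ≈ 19.2°.

19.2°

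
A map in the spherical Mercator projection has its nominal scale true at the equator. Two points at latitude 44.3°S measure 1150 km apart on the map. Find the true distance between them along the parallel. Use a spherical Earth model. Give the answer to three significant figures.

823 km

For Mercator, h = k = sec φ (a conformal cylindrical projection has a single point scale, 1/cos φ).
Along the parallel at 44.3°, map distances are exaggerated by k = sec 44.3° = 1.397.
True distance = 1150 / 1.397 = 1150 × cos 44.3° ≈ 823 km.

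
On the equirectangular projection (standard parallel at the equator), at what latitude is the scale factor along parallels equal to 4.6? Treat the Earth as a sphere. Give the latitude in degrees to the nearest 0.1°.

77.4°

Plate carrée: h = 1, k = sec φ along parallels.
sec φ = 4.6  ⇒  cos φ = 0.2174  ⇒  φ ≈ 77.4°.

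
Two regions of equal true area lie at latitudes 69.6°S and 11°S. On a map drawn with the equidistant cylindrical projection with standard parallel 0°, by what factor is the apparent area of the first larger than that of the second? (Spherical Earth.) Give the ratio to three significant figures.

2.82

Plate carrée maps x = Rλ, y = Rφ. The meridian scale is h = 1 and the parallel scale is k = 1/cos φ = sec φ.
Areal scale at 69.6°: h·k = 1.000 × 2.869 = 2.869.
Areal scale at 11°: h·k = 1.000 × 1.019 = 1.019.
Ratio = 2.869/1.019 ≈ 2.82.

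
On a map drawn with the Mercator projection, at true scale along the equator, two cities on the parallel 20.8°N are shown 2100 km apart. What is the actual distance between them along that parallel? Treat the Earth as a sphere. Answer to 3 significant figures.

The Mercator projection is conformal; its linear scale factor is the same in every direction and equals sec φ = 1/cos φ.
Along the parallel at 20.8°, map distances are exaggerated by k = sec 20.8° = 1.070.
True distance = 2100 / 1.070 = 2100 × cos 20.8° ≈ 1960 km.

1960 km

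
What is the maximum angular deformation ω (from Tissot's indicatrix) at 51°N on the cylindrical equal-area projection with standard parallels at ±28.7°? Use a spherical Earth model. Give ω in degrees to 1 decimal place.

37.4°

Cylindrical equal-area (φ₀ = 28.7°): h = cos φ / cos 28.7° along meridians, k = cos 28.7° / cos φ along parallels; h·k = 1.
At 51°: h = 0.7175, k = 1.394; principal scales a = 1.394, b = 0.7175.
sin(ω/2) = (a − b)/(a + b) = 0.6763/2.111 = 0.3203, so ω = 2 arcsin(0.3203) ≈ 37.4°.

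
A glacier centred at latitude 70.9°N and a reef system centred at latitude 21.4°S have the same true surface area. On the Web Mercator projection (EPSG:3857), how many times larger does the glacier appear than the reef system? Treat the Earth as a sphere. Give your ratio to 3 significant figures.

Mercator is conformal with k = sec φ, so areal scale = k² = sec²φ.
At 70.9°: sec²(70.9°) = 1/0.3272² = 9.340.
At 21.4°: sec²(21.4°) = 1/0.9311² = 1.154.
Ratio = 9.340/1.154 = cos²(21.4°)/cos²(70.9°) ≈ 8.10.

8.10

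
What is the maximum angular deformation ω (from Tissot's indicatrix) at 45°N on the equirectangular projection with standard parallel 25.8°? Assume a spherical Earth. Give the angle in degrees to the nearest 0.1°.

The equidistant cylindrical projection with φ₀ = 25.8° has h = 1 (meridians true) and k = cos φ₀ / cos φ along parallels.
At 45°: h = 1.000, k = 1.273; principal scales a = 1.273, b = 1.000.
sin(ω/2) = (a − b)/(a + b) = 0.2732/2.273 = 0.1202, so ω = 2 arcsin(0.1202) ≈ 13.8°.

13.8°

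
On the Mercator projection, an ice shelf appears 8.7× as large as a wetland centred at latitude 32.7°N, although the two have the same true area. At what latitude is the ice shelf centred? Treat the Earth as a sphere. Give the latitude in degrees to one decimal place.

Mercator areal scale is sec²φ, so apparent-area ratio = sec²φ₁ / sec²φ₂ = cos²φ₂ / cos²φ₁.
cos²φ₂ / cos²φ₁ = 8.7  ⇒  cos φ₁ = cos 32.7° / √8.7 = 0.8415/2.950 = 0.2853.
φ₁ = arccos(0.2853) ≈ 73.4°.

73.4°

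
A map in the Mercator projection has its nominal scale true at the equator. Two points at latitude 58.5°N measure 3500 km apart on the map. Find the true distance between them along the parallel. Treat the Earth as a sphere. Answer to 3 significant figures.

1830 km

The Mercator projection is conformal; its linear scale factor is the same in every direction and equals sec φ = 1/cos φ.
Along the parallel at 58.5°, map distances are exaggerated by k = sec 58.5° = 1.914.
True distance = 3500 / 1.914 = 3500 × cos 58.5° ≈ 1830 km.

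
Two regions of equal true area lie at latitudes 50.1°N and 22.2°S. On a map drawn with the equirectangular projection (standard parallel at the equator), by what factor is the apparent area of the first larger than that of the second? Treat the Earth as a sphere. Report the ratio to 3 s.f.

1.44

For the equirectangular projection with φ₀ = 0 (plate carrée), h = 1 along meridians and k = sec φ along parallels.
Areal scale at 50.1°: h·k = 1.000 × 1.559 = 1.559.
Areal scale at 22.2°: h·k = 1.000 × 1.080 = 1.080.
Ratio = 1.559/1.080 ≈ 1.44.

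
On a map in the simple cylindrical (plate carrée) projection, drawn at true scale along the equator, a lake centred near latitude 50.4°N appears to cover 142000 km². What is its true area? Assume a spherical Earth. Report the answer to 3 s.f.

In the plate carrée (x = Rλ, y = Rφ), meridians are true-scale (h = 1) and parallels are stretched by k = sec φ.
Areal scale = h·k = 1 × sec φ; at 50.4°, h = 1.000, k = 1.569, so h·k = 1.569.
True area = apparent / (areal scale) = 142000 / 1.569 ≈ 90500 km².

90500 km²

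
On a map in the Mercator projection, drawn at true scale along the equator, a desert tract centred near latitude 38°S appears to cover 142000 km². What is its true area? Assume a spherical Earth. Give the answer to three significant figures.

88200 km²

The Mercator projection is conformal; its linear scale factor is the same in every direction and equals sec φ = 1/cos φ.
Areal scale = k² = sec²φ = 1/cos²(38°) = 1/0.7880² = 1.610.
True area = apparent / (areal scale) = 142000 / 1.610 ≈ 88200 km².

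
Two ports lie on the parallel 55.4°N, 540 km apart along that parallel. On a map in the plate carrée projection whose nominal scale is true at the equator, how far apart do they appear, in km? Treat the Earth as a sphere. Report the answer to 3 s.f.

951 km

Plate carrée maps x = Rλ, y = Rφ. The meridian scale is h = 1 and the parallel scale is k = 1/cos φ = sec φ.
Along the parallel, k = sec 55.4° = 1/0.5678 = 1.761.
Map distance = 540 × 1.761 ≈ 951 km.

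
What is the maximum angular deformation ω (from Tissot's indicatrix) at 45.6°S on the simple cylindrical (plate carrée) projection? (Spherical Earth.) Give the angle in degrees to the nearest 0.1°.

In the plate carrée (x = Rλ, y = Rφ), meridians are true-scale (h = 1) and parallels are stretched by k = sec φ.
At 45.6°: h = 1.000, k = 1.429; principal scales a = 1.429, b = 1.000.
sin(ω/2) = (a − b)/(a + b) = 0.4293/2.429 = 0.1767, so ω = 2 arcsin(0.1767) ≈ 20.4°.

20.4°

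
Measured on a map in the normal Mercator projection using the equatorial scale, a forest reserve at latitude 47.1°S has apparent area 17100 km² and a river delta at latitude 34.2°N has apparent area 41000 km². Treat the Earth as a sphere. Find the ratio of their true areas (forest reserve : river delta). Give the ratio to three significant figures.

0.283

Mercator's areal exaggeration is sec²φ; hence true area = (apparent area) · cos²φ.
True area of forest reserve: 17100 × cos²(47.1°) = 17100 × 0.4634 = 7924 km².
True area of river delta: 41000 × cos²(34.2°) = 41000 × 0.6841 = 28050 km².
Ratio = 7924 / 28050 ≈ 0.283.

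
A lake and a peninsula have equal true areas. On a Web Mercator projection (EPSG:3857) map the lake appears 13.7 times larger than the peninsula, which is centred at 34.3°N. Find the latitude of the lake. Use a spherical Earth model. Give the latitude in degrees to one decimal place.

On Mercator, (apparent₁)/(apparent₂) = sec²φ₁ / sec²φ₂ when true areas are equal.
cos²φ₂ / cos²φ₁ = 13.7  ⇒  cos φ₁ = cos 34.3° / √13.7 = 0.8261/3.701 = 0.2232.
φ₁ = arccos(0.2232) ≈ 77.1°.

77.1°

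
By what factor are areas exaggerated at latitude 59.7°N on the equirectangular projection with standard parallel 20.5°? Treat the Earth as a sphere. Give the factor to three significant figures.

1.86

The equidistant cylindrical projection with φ₀ = 20.5° has h = 1 (meridians true) and k = cos φ₀ / cos φ along parallels.
Areal scale = h·k = 1 × cos φ₀ / cos φ; at 59.7°, h = 1.000, k = 1.857, so h·k = 1.857.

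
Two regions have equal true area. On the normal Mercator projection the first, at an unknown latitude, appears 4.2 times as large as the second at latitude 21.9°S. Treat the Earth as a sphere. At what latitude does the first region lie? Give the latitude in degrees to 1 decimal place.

Mercator areal scale is sec²φ, so apparent-area ratio = sec²φ₁ / sec²φ₂ = cos²φ₂ / cos²φ₁.
cos²φ₂ / cos²φ₁ = 4.2  ⇒  cos φ₁ = cos 21.9° / √4.2 = 0.9278/2.049 = 0.4527.
φ₁ = arccos(0.4527) ≈ 63.1°.

63.1°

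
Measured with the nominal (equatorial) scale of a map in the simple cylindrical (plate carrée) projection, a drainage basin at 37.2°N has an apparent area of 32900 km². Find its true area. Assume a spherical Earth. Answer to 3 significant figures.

Plate carrée maps x = Rλ, y = Rφ. The meridian scale is h = 1 and the parallel scale is k = 1/cos φ = sec φ.
Areal scale = h·k = 1 × sec φ; at 37.2°, h = 1.000, k = 1.255, so h·k = 1.255.
True area = apparent / (areal scale) = 32900 / 1.255 ≈ 26200 km².

26200 km²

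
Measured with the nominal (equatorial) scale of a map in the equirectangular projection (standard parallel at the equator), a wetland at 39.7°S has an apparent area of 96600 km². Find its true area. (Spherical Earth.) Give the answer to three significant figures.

74300 km²

For the equirectangular projection with φ₀ = 0 (plate carrée), h = 1 along meridians and k = sec φ along parallels.
Areal scale = h·k = 1 × sec φ; at 39.7°, h = 1.000, k = 1.300, so h·k = 1.300.
True area = apparent / (areal scale) = 96600 / 1.300 ≈ 74300 km².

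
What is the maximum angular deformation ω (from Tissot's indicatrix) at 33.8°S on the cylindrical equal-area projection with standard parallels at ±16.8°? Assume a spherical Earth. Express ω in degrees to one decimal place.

16.2°

A cylindrical equal-area projection with standard parallel φ₀ has meridian scale h = cos φ / cos φ₀ and parallel scale k = cos φ₀ / cos φ (so areas are preserved, h·k = 1).
At 33.8°: h = 0.8680, k = 1.152; principal scales a = 1.152, b = 0.8680.
sin(ω/2) = (a − b)/(a + b) = 0.2840/2.020 = 0.1406, so ω = 2 arcsin(0.1406) ≈ 16.2°.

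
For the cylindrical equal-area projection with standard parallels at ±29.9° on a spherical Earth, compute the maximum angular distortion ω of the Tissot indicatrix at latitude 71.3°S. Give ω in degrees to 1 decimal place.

98.8°

A cylindrical equal-area projection with standard parallel φ₀ has meridian scale h = cos φ / cos φ₀ and parallel scale k = cos φ₀ / cos φ (so areas are preserved, h·k = 1).
At 71.3°: h = 0.3698, k = 2.704; principal scales a = 2.704, b = 0.3698.
sin(ω/2) = (a − b)/(a + b) = 2.334/3.074 = 0.7594, so ω = 2 arcsin(0.7594) ≈ 98.8°.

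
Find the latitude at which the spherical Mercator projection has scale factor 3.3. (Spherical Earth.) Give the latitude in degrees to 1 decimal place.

Mercator scale is k = sec φ = 1/cos φ.
1/cos φ = 3.3  ⇒  cos φ = 0.3030  ⇒  φ = arccos(0.3030) ≈ 72.4°.

72.4°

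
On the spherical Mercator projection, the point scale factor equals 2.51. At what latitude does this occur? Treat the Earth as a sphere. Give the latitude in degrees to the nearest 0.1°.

66.5°

Mercator scale is k = sec φ = 1/cos φ.
1/cos φ = 2.51  ⇒  cos φ = 0.3984  ⇒  φ = arccos(0.3984) ≈ 66.5°.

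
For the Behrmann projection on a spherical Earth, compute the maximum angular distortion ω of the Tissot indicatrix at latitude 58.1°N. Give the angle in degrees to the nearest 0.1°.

Behrmann is a cylindrical equal-area projection with standard parallels at ±30°. A cylindrical equal-area projection with standard parallel φ₀ has meridian scale h = cos φ / cos φ₀ and parallel scale k = cos φ₀ / cos φ (so areas are preserved, h·k = 1).
At 58.1°: h = 0.6102, k = 1.639; principal scales a = 1.639, b = 0.6102.
sin(ω/2) = (a − b)/(a + b) = 1.029/2.249 = 0.4574, so ω = 2 arcsin(0.4574) ≈ 54.4°.

54.4°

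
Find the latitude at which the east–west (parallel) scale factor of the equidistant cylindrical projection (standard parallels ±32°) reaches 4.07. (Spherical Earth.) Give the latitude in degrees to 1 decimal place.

In the equirectangular projection with standard parallel φ₀ = 32° (x = Rλ cos φ₀, y = Rφ), meridians are true-scale (h = 1) and the parallel scale is k = cos φ₀ / cos φ.
k = cos φ₀ / cos φ = 4.07  ⇒  cos φ = cos 32° / 4.07 = 0.2084.
φ = arccos(0.2084) ≈ 78.0°.

78.0°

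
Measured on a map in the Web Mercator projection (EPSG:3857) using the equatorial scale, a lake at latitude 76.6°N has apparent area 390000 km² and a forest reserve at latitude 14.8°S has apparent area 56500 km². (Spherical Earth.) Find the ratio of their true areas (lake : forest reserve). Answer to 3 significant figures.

On Mercator the areal scale is sec²φ, so true area = apparent × cos²φ.
True area of lake: 390000 × cos²(76.6°) = 390000 × 0.05371 = 20950 km².
True area of forest reserve: 56500 × cos²(14.8°) = 56500 × 0.9347 = 52810 km².
Ratio = 20950 / 52810 ≈ 0.397.

0.397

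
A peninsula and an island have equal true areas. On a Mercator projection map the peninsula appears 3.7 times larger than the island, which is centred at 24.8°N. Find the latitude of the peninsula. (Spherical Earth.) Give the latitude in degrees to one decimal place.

61.8°

For equal true areas on Mercator, apparent areas scale as sec²φ, so the ratio is cos²φ₂ / cos²φ₁.
cos²φ₂ / cos²φ₁ = 3.7  ⇒  cos φ₁ = cos 24.8° / √3.7 = 0.9078/1.924 = 0.4719.
φ₁ = arccos(0.4719) ≈ 61.8°.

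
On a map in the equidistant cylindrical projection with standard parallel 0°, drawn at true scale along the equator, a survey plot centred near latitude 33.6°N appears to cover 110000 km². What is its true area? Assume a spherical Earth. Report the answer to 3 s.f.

In the plate carrée (x = Rλ, y = Rφ), meridians are true-scale (h = 1) and parallels are stretched by k = sec φ.
Areal scale = h·k = 1 × sec φ; at 33.6°, h = 1.000, k = 1.201, so h·k = 1.201.
True area = apparent / (areal scale) = 110000 / 1.201 ≈ 91600 km².

91600 km²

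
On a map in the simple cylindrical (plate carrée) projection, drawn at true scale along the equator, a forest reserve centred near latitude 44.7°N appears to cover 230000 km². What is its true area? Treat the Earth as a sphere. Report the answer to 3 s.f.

Plate carrée maps x = Rλ, y = Rφ. The meridian scale is h = 1 and the parallel scale is k = 1/cos φ = sec φ.
Areal scale = h·k = 1 × sec φ; at 44.7°, h = 1.000, k = 1.407, so h·k = 1.407.
True area = apparent / (areal scale) = 230000 / 1.407 ≈ 163000 km².

163000 km²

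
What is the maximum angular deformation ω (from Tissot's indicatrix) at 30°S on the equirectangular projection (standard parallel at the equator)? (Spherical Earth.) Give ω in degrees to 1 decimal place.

8.2°

For the equirectangular projection with φ₀ = 0 (plate carrée), h = 1 along meridians and k = sec φ along parallels.
At 30°: h = 1.000, k = 1.155; principal scales a = 1.155, b = 1.000.
sin(ω/2) = (a − b)/(a + b) = 0.1547/2.155 = 0.07180, so ω = 2 arcsin(0.07180) ≈ 8.2°.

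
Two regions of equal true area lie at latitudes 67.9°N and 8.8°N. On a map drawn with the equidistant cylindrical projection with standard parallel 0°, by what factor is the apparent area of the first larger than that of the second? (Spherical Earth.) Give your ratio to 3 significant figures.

2.63

In the plate carrée (x = Rλ, y = Rφ), meridians are true-scale (h = 1) and parallels are stretched by k = sec φ.
Areal scale at 67.9°: h·k = 1.000 × 2.658 = 2.658.
Areal scale at 8.8°: h·k = 1.000 × 1.012 = 1.012.
Ratio = 2.658/1.012 ≈ 2.63.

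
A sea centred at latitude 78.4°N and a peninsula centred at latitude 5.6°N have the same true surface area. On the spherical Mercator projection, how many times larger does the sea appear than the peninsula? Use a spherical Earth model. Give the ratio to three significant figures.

24.5

Mercator is conformal with k = sec φ, so areal scale = k² = sec²φ.
At 78.4°: sec²(78.4°) = 1/0.2011² = 24.73.
At 5.6°: sec²(5.6°) = 1/0.9952² = 1.010.
Ratio = 24.73/1.010 = cos²(5.6°)/cos²(78.4°) ≈ 24.5.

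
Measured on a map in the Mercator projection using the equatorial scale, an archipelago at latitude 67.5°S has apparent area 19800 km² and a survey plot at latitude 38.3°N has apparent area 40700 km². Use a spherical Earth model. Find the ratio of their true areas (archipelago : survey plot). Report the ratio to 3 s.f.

Mercator's areal exaggeration is sec²φ; hence true area = (apparent area) · cos²φ.
True area of archipelago: 19800 × cos²(67.5°) = 19800 × 0.1464 = 2900 km².
True area of survey plot: 40700 × cos²(38.3°) = 40700 × 0.6159 = 25070 km².
Ratio = 2900 / 25070 ≈ 0.116.

0.116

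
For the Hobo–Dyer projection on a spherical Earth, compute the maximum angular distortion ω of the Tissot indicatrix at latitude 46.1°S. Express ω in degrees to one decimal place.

Hobo–Dyer is a cylindrical equal-area projection with standard parallels at ±37.5°. Cylindrical equal-area (φ₀ = 37.5°): h = cos φ / cos 37.5° along meridians, k = cos 37.5° / cos φ along parallels; h·k = 1.
At 46.1°: h = 0.8740, k = 1.144; principal scales a = 1.144, b = 0.8740.
sin(ω/2) = (a − b)/(a + b) = 0.2701/2.018 = 0.1339, so ω = 2 arcsin(0.1339) ≈ 15.4°.

15.4°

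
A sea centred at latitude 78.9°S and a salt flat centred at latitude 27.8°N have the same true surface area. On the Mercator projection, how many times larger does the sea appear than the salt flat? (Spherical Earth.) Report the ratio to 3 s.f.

Mercator is conformal with k = sec φ, so areal scale = k² = sec²φ.
At 78.9°: sec²(78.9°) = 1/0.1925² = 26.98.
At 27.8°: sec²(27.8°) = 1/0.8846² = 1.278.
Ratio = 26.98/1.278 = cos²(27.8°)/cos²(78.9°) ≈ 21.1.

21.1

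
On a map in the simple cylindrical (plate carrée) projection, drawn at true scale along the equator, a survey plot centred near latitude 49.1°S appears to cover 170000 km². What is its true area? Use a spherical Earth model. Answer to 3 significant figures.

111000 km²

For the equirectangular projection with φ₀ = 0 (plate carrée), h = 1 along meridians and k = sec φ along parallels.
Areal scale = h·k = 1 × sec φ; at 49.1°, h = 1.000, k = 1.527, so h·k = 1.527.
True area = apparent / (areal scale) = 170000 / 1.527 ≈ 111000 km².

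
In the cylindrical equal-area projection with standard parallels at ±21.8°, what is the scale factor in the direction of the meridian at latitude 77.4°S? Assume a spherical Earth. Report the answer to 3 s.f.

0.235

For cylindrical equal-area with standard parallel φ₀, h = cos φ / cos φ₀ and k = cos φ₀ / cos φ, so h·k = 1.
h = cos 77.4° / cos 21.8° = 0.2181/0.9285 = 0.2349.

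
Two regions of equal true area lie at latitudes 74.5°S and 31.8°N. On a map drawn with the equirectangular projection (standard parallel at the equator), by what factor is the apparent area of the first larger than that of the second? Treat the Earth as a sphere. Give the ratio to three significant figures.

3.18

Plate carrée maps x = Rλ, y = Rφ. The meridian scale is h = 1 and the parallel scale is k = 1/cos φ = sec φ.
Areal scale at 74.5°: h·k = 1.000 × 3.742 = 3.742.
Areal scale at 31.8°: h·k = 1.000 × 1.177 = 1.177.
Ratio = 3.742/1.177 ≈ 3.18.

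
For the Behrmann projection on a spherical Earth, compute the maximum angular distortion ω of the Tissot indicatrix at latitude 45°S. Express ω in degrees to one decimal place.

23.1°

Behrmann is a cylindrical equal-area projection with standard parallels at ±30°. A cylindrical equal-area projection with standard parallel φ₀ has meridian scale h = cos φ / cos φ₀ and parallel scale k = cos φ₀ / cos φ (so areas are preserved, h·k = 1).
At 45°: h = 0.8165, k = 1.225; principal scales a = 1.225, b = 0.8165.
sin(ω/2) = (a − b)/(a + b) = 0.4082/2.041 = 0.2000, so ω = 2 arcsin(0.2000) ≈ 23.1°.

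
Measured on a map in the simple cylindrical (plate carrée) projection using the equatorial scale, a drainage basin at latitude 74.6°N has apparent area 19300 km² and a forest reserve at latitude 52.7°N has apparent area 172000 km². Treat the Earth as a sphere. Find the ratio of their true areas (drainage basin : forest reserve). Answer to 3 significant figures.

0.0492

Plate carrée has h = 1 and k = sec φ, giving areal scale sec φ; true area = (apparent area) · cos φ.
True area of drainage basin: 19300 × cos(74.6°) = 19300 × 0.2656 = 5125 km².
True area of forest reserve: 172000 × cos(52.7°) = 172000 × 0.6060 = 104200 km².
Ratio = 5125 / 104200 ≈ 0.0492.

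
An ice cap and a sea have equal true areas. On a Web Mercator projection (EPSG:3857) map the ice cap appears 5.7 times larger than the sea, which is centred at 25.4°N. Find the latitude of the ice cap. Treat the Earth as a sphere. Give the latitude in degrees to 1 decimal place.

67.8°

On Mercator, (apparent₁)/(apparent₂) = sec²φ₁ / sec²φ₂ when true areas are equal.
cos²φ₂ / cos²φ₁ = 5.7  ⇒  cos φ₁ = cos 25.4° / √5.7 = 0.9033/2.387 = 0.3784.
φ₁ = arccos(0.3784) ≈ 67.8°.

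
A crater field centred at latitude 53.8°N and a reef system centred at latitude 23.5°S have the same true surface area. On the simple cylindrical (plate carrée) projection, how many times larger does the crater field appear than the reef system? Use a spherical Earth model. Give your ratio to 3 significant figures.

Plate carrée maps x = Rλ, y = Rφ. The meridian scale is h = 1 and the parallel scale is k = 1/cos φ = sec φ.
Areal scale at 53.8°: h·k = 1.000 × 1.693 = 1.693.
Areal scale at 23.5°: h·k = 1.000 × 1.090 = 1.090.
Ratio = 1.693/1.090 ≈ 1.55.

1.55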